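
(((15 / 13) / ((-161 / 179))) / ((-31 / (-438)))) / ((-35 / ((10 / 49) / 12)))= 196005 / 22254869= 0.01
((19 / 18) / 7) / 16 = 19 / 2016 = 0.01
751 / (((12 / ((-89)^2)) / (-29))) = -172511459 / 12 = -14375954.92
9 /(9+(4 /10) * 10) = 0.69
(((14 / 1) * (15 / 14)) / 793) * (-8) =-0.15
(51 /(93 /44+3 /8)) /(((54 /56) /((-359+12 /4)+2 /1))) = -4942784 /657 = -7523.26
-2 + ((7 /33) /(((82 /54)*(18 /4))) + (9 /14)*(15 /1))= 48453 /6314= 7.67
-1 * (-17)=17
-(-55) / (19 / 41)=2255 / 19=118.68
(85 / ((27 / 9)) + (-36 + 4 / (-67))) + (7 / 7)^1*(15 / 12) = -5207 / 804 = -6.48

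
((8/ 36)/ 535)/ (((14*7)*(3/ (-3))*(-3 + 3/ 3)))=1/ 471870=0.00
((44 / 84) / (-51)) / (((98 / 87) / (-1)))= 0.01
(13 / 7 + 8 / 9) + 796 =50321 / 63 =798.75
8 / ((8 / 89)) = 89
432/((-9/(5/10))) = -24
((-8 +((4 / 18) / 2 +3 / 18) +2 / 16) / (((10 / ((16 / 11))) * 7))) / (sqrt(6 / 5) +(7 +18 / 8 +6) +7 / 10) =-63452 / 6380703 +8752 * sqrt(30) / 70187733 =-0.01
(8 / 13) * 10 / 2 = 3.08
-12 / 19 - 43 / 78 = -1753 / 1482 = -1.18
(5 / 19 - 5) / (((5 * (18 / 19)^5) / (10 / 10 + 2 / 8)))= -651605 / 419904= -1.55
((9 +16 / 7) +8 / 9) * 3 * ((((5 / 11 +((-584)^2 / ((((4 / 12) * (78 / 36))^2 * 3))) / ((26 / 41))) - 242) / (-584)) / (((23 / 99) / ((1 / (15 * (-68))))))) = 90.64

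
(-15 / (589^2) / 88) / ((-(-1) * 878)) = -15 / 26804504144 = -0.00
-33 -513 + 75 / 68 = -37053 / 68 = -544.90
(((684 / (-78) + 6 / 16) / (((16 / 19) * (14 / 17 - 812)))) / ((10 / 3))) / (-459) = -0.00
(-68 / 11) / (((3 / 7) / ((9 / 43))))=-1428 / 473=-3.02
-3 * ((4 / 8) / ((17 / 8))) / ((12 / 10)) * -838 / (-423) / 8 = -2095 / 14382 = -0.15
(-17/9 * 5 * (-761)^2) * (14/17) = -40538470/9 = -4504274.44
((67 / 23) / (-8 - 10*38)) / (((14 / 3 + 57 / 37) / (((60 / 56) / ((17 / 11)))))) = -1227105 / 1463375368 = -0.00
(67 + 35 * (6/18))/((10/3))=118/5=23.60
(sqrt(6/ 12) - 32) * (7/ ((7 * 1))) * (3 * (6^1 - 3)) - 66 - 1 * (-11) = -343 + 9 * sqrt(2)/ 2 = -336.64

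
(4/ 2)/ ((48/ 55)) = 55/ 24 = 2.29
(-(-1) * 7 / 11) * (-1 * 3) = -1.91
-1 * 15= -15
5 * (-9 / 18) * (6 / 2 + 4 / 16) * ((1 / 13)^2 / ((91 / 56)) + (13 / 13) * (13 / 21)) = -143645 / 28392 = -5.06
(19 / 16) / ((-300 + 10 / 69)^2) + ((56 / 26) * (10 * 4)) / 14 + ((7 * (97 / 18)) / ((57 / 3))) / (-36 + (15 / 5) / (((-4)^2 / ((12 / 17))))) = 226472623788855923 / 37135752357787200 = 6.10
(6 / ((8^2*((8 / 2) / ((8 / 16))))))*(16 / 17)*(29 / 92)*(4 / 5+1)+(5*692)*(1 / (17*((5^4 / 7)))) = 2.29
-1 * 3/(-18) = 1/6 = 0.17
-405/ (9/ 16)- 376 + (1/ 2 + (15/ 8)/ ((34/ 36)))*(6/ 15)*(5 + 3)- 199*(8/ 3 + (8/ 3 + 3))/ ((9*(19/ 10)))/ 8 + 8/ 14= -1342543121/ 1220940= -1099.60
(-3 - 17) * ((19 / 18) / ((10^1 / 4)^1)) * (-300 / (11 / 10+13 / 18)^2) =1282500 / 1681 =762.94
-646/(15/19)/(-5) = 163.65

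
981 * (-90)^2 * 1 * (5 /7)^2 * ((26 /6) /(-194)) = -430413750 /4753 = -90556.23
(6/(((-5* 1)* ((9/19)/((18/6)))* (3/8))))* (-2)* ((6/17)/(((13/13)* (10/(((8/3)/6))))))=2432/3825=0.64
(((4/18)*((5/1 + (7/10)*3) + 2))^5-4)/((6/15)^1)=74.54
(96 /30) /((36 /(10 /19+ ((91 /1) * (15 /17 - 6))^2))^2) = 1418247051988971961 /12211187805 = 116143251.14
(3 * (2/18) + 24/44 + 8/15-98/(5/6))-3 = -19666/165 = -119.19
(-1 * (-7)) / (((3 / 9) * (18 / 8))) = 28 / 3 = 9.33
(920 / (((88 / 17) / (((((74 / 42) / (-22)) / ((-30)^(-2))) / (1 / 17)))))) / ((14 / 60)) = -933315.48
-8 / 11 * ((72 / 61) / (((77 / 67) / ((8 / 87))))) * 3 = -0.21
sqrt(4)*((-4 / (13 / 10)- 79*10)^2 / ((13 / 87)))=18495521400 / 2197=8418535.00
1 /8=0.12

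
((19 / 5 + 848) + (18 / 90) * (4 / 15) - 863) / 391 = -836 / 29325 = -0.03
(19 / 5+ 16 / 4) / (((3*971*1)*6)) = 13 / 29130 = 0.00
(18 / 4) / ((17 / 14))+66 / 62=2514 / 527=4.77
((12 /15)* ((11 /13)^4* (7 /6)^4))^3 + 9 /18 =92966119144269284131921 /99052461244611400968000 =0.94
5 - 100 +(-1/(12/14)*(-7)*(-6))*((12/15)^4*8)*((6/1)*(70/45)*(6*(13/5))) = -73353131/3125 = -23473.00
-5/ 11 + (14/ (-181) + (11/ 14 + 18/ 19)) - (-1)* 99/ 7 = 8126299/ 529606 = 15.34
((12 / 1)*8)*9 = 864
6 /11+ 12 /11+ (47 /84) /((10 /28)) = 1057 /330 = 3.20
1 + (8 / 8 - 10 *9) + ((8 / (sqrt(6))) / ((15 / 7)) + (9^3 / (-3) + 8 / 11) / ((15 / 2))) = -3970 / 33 + 28 *sqrt(6) / 45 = -118.78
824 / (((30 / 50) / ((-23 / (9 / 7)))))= -663320 / 27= -24567.41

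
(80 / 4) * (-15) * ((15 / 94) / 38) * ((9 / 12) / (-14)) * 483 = 232875 / 7144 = 32.60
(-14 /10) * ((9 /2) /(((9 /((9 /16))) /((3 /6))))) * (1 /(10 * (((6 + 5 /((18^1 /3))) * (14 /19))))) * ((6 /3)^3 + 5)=-0.05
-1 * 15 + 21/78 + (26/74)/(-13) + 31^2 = 910285/962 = 946.24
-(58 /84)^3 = -24389 /74088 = -0.33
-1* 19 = -19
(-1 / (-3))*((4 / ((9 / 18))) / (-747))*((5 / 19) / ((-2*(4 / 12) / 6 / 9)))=120 / 1577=0.08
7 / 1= 7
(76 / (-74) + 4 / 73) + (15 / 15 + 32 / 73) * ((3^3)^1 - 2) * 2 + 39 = 296963 / 2701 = 109.95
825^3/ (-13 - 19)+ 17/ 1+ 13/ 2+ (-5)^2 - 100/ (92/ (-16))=-12914810879/ 736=-17547297.39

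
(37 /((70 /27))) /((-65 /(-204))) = 101898 /2275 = 44.79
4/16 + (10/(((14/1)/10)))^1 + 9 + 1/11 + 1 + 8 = 7849/308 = 25.48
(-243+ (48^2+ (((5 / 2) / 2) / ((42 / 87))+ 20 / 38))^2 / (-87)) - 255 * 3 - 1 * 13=-2042153784611 / 32830784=-62202.41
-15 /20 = -3 /4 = -0.75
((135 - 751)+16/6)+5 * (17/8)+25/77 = -1113205/1848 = -602.38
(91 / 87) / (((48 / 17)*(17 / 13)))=0.28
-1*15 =-15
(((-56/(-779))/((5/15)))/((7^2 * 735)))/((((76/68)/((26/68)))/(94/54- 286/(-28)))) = 117494/4797522135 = 0.00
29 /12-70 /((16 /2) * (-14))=73 /24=3.04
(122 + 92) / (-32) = -107 / 16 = -6.69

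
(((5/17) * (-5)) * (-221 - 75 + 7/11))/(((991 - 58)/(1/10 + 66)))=3579315/116314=30.77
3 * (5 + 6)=33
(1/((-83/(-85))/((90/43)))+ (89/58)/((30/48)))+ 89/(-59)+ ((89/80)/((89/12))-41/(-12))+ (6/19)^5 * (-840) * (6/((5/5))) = -4160048661295199/453613339000230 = -9.17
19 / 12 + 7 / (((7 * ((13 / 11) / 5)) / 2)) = 1567 / 156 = 10.04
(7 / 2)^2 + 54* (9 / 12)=211 / 4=52.75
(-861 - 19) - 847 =-1727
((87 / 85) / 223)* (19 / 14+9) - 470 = -24942257 / 53074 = -469.95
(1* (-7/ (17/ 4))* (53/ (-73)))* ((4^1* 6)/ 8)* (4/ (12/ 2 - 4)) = 8904/ 1241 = 7.17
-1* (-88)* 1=88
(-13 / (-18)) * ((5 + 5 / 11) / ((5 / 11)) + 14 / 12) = 1027 / 108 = 9.51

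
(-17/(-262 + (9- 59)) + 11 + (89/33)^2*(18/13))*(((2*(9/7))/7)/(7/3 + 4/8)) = 552141/201586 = 2.74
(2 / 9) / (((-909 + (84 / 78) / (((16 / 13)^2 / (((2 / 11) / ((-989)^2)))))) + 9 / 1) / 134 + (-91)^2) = 184544045312 / 6871363939339443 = 0.00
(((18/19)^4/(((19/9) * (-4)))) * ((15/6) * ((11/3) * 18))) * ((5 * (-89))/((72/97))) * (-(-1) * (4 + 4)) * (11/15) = 137071493460/2476099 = 55357.84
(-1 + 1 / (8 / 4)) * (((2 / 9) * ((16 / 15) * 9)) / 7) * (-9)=48 / 35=1.37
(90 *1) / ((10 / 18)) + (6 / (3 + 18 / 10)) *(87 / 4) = 3027 / 16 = 189.19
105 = 105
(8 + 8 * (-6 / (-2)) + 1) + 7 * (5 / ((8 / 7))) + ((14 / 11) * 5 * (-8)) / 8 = 5039 / 88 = 57.26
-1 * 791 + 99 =-692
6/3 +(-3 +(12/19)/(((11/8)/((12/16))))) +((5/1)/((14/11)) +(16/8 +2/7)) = 16265/2926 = 5.56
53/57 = 0.93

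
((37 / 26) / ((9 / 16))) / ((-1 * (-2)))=148 / 117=1.26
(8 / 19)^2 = 64 / 361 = 0.18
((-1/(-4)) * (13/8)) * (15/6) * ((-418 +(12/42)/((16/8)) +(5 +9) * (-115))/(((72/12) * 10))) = -184535/5376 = -34.33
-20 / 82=-10 / 41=-0.24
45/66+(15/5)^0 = 1.68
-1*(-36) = 36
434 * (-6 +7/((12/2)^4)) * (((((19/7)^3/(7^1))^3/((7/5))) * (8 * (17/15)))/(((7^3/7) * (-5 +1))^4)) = -0.00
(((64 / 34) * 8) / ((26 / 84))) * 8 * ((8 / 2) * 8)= 12454.81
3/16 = 0.19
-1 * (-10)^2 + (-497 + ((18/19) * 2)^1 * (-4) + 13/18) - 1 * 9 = -209597/342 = -612.86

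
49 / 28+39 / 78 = 9 / 4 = 2.25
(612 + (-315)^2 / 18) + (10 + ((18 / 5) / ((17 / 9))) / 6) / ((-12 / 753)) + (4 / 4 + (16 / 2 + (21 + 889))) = 2174663 / 340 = 6396.07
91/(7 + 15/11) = 1001/92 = 10.88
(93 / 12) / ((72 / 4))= 31 / 72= 0.43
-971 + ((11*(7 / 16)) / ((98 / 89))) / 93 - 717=-35163437 / 20832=-1687.95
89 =89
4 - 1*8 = -4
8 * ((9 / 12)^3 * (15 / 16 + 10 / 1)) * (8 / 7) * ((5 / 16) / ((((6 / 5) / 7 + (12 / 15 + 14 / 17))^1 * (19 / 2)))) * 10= 3346875 / 432896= 7.73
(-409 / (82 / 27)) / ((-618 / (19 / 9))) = 7771 / 16892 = 0.46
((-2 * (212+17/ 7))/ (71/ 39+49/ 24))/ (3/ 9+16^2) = -2809872/ 6486515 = -0.43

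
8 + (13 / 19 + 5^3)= 2540 / 19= 133.68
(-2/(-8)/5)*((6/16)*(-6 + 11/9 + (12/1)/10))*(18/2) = -483/800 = -0.60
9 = 9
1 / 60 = 0.02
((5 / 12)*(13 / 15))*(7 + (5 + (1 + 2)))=65 / 12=5.42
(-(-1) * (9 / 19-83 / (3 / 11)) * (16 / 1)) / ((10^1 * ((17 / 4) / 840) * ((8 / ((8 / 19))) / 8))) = -248299520 / 6137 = -40459.43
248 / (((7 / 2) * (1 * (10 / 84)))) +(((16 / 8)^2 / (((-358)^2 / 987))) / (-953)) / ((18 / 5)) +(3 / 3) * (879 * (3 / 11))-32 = 8090756062043 / 10076574090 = 802.93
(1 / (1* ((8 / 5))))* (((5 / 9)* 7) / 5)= 35 / 72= 0.49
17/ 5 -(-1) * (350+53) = 2032/ 5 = 406.40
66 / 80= 33 / 40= 0.82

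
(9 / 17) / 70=9 / 1190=0.01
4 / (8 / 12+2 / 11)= 33 / 7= 4.71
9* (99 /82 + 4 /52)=12321 /1066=11.56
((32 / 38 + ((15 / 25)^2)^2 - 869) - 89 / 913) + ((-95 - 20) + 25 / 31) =-330155682933 / 336098125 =-982.32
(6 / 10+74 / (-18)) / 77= -158 / 3465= -0.05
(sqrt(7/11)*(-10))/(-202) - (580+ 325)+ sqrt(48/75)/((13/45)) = -11729/13+ 5*sqrt(77)/1111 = -902.19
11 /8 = 1.38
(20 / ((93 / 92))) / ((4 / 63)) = 9660 / 31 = 311.61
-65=-65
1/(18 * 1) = 1/18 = 0.06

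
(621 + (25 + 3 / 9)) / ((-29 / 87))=-1939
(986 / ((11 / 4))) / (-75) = -3944 / 825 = -4.78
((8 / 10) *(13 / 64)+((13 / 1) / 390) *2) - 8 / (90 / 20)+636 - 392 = 242.45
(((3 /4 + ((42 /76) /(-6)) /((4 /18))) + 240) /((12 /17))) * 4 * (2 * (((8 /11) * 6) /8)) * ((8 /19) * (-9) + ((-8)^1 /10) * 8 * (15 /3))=-19195380 /361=-53172.80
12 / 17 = 0.71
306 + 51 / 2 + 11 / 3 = 2011 / 6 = 335.17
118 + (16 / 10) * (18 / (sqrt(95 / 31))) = 144 * sqrt(2945) / 475 + 118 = 134.45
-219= -219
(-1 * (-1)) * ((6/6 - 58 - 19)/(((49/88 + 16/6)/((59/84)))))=-98648/5957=-16.56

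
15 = 15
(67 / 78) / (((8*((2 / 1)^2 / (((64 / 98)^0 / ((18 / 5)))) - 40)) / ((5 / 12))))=-1675 / 958464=-0.00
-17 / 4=-4.25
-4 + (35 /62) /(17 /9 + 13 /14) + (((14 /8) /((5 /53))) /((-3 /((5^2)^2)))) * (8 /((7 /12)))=-116661363 /2201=-53003.80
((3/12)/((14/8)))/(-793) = -0.00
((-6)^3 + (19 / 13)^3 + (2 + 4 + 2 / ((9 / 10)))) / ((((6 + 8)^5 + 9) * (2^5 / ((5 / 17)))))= -20233295 / 5785207118496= -0.00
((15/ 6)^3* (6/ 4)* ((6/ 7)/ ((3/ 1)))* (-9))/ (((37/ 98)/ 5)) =-118125/ 148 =-798.14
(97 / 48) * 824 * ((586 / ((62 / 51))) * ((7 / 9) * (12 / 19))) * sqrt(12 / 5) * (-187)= -260570435356 * sqrt(15) / 8835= -114225801.54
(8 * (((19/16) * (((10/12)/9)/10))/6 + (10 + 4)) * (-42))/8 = -1016197/1728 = -588.08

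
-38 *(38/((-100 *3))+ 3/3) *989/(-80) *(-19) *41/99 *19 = -36434452421/594000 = -61337.46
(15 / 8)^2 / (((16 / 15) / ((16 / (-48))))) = -1125 / 1024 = -1.10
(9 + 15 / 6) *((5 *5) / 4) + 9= 647 / 8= 80.88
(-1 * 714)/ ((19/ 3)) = -2142/ 19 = -112.74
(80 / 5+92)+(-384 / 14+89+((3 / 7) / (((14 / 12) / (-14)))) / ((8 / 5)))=2329 / 14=166.36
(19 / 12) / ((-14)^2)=19 / 2352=0.01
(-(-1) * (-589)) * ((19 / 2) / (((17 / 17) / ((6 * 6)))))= -201438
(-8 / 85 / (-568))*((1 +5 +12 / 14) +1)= 11 / 8449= 0.00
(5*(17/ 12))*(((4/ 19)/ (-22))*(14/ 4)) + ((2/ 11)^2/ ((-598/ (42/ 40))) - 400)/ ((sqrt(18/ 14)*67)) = -144716021*sqrt(7)/ 72719790 - 595/ 2508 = -5.50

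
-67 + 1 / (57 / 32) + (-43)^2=101606 / 57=1782.56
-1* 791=-791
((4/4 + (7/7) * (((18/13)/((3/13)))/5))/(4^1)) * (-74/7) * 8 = -1628/35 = -46.51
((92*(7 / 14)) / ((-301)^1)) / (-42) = 23 / 6321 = 0.00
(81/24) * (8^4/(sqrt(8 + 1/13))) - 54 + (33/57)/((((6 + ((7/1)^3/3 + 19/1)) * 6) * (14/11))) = -1091653/20216 + 4608 * sqrt(1365)/35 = 4810.19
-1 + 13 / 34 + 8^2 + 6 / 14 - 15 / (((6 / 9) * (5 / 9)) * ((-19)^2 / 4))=5443951 / 85918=63.36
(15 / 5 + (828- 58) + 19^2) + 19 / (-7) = 7919 / 7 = 1131.29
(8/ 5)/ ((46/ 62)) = 2.16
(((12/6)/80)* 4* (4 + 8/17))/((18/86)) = 1634/765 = 2.14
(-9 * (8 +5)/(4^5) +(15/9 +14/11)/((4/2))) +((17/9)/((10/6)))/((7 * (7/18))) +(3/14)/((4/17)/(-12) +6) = 182575055/101004288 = 1.81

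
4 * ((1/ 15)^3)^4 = 0.00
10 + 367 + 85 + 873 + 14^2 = 1531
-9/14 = -0.64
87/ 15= 29/ 5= 5.80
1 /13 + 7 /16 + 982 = 204363 /208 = 982.51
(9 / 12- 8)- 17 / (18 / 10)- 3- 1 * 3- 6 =-1033 / 36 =-28.69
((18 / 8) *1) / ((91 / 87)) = 783 / 364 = 2.15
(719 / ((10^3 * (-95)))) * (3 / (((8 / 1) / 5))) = -2157 / 152000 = -0.01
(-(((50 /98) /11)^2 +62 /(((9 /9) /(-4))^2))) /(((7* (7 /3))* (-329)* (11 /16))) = 13833477936 /51518379451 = 0.27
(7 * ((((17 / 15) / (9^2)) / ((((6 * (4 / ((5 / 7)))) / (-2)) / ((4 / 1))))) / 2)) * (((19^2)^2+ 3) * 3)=-1107754 / 243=-4558.66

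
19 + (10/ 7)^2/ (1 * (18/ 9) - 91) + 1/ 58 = 4804383/ 252938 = 18.99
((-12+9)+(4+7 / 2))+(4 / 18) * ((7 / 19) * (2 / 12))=4631 / 1026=4.51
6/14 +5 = 38/7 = 5.43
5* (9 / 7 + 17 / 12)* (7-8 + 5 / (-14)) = -21565 / 1176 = -18.34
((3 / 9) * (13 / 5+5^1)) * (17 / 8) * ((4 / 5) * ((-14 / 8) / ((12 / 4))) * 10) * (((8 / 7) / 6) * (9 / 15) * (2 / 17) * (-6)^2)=-304 / 25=-12.16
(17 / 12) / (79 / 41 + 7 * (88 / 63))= 2091 / 17276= 0.12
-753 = -753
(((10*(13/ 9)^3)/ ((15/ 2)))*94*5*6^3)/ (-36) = -8260720/ 729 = -11331.58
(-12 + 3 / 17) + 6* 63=6225 / 17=366.18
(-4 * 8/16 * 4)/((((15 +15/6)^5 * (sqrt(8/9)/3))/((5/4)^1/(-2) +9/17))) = 936 * sqrt(2)/892871875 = 0.00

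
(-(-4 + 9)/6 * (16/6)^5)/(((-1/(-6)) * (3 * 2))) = -81920/729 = -112.37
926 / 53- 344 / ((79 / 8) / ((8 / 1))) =-1093694 / 4187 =-261.21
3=3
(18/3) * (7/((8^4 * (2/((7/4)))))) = 147/16384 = 0.01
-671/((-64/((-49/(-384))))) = 1.34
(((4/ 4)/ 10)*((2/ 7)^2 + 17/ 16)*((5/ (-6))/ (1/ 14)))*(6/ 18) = -299/ 672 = -0.44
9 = 9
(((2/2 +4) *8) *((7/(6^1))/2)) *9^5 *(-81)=-111602610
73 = 73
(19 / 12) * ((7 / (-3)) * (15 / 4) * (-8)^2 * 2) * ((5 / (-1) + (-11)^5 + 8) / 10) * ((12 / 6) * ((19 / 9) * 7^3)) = 1116721004224 / 27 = 41360037193.48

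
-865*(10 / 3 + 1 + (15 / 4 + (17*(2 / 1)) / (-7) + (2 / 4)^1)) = -270745 / 84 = -3223.15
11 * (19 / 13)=209 / 13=16.08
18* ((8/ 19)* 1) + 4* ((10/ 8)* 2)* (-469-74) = -103026/ 19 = -5422.42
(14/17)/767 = 14/13039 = 0.00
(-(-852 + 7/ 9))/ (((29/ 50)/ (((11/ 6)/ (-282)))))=-44825/ 4698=-9.54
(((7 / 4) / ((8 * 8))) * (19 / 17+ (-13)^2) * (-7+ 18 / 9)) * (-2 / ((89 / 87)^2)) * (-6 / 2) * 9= -5171405715 / 4309024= -1200.13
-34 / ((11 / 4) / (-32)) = 395.64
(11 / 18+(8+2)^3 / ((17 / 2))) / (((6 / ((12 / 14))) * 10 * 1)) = 1.69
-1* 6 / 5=-6 / 5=-1.20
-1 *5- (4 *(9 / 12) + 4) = -12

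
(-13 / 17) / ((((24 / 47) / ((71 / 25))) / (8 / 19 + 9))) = -7765199 / 193800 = -40.07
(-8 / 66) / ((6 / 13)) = -26 / 99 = -0.26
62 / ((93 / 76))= 152 / 3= 50.67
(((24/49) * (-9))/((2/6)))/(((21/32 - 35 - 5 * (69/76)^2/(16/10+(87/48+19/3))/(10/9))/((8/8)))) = 17509042944/45974557769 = 0.38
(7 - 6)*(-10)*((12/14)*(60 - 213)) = 9180/7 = 1311.43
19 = 19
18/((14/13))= 117/7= 16.71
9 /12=3 /4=0.75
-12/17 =-0.71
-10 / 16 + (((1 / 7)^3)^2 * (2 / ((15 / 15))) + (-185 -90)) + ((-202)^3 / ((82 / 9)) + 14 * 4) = -34918073196869 / 38588872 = -904874.16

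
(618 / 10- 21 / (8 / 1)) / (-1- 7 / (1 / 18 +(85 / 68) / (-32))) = -44973 / 323320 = -0.14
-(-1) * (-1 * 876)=-876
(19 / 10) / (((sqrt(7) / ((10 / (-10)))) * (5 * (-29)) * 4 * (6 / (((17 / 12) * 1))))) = 323 * sqrt(7) / 2923200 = 0.00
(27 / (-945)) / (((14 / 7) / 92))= -46 / 35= -1.31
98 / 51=1.92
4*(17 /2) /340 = 1 /10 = 0.10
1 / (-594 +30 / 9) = -3 / 1772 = -0.00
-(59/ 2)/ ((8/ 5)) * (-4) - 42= 127/ 4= 31.75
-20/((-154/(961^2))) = 9235210/77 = 119937.79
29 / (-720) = -29 / 720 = -0.04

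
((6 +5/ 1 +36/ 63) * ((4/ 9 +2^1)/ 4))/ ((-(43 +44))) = -33/ 406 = -0.08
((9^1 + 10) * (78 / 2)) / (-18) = -247 / 6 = -41.17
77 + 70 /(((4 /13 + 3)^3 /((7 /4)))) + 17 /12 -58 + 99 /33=25571057 /954084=26.80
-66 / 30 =-11 / 5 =-2.20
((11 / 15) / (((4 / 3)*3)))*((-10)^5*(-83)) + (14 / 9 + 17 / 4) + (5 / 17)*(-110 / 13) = 1521669.98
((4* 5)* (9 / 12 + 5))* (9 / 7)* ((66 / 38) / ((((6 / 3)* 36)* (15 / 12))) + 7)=276069 / 266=1037.85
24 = 24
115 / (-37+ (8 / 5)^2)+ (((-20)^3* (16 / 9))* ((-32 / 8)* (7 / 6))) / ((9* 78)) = 248069875 / 2719899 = 91.21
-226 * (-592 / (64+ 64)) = 4181 / 4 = 1045.25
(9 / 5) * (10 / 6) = 3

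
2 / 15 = 0.13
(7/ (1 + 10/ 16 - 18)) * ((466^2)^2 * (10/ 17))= -26407767868160/ 2227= -11858000838.87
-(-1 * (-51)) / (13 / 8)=-408 / 13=-31.38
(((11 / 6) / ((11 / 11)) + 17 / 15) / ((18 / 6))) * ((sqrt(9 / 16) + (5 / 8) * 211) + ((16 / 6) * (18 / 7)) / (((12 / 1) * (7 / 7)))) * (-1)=-663851 / 5040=-131.72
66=66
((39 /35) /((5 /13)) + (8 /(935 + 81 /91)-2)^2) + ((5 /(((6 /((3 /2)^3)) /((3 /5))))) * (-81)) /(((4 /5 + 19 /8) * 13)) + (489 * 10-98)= 5024885572410235921 /1047822275058650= 4795.55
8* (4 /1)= 32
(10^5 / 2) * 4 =200000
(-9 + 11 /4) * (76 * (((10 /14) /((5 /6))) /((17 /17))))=-2850 /7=-407.14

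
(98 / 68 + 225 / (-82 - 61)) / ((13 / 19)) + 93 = 5865941 / 63206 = 92.81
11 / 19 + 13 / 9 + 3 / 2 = 1205 / 342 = 3.52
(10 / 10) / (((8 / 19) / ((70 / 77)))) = 95 / 44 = 2.16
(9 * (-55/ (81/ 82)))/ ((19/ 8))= -36080/ 171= -210.99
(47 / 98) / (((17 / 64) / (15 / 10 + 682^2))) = 99935536 / 119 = 839794.42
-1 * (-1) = 1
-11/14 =-0.79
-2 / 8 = -1 / 4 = -0.25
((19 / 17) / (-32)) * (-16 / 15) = 19 / 510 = 0.04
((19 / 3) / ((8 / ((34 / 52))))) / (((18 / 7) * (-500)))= -2261 / 5616000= -0.00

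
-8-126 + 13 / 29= -3873 / 29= -133.55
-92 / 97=-0.95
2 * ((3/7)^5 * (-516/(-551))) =250776/9260657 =0.03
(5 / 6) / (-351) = -5 / 2106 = -0.00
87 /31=2.81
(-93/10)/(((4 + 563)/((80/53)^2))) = -0.04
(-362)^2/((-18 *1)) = -65522/9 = -7280.22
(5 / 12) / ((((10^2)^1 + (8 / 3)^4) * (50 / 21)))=567 / 487840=0.00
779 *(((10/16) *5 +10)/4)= 81795/32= 2556.09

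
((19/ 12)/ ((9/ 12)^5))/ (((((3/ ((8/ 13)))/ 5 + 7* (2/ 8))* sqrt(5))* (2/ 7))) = 3.83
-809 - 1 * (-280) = -529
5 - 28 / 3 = -13 / 3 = -4.33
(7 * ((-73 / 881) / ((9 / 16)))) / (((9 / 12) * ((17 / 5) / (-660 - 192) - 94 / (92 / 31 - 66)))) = -0.92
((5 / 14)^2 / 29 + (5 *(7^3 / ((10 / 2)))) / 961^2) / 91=25037637 / 477685696124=0.00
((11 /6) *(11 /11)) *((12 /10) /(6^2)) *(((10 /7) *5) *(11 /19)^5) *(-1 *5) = -44289025 /311988474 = -0.14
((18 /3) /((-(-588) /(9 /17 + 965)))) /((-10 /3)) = -24621 /8330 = -2.96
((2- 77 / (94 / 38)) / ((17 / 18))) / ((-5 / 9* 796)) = 110889 / 1590010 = 0.07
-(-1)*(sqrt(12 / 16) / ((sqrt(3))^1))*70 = 35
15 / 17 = 0.88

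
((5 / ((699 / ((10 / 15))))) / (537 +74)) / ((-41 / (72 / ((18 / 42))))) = -560 / 17510649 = -0.00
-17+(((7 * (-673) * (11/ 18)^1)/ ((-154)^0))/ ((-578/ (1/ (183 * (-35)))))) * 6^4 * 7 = -2120317/ 88145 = -24.05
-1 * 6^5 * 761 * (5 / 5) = -5917536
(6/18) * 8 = 8/3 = 2.67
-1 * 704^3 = -348913664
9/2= 4.50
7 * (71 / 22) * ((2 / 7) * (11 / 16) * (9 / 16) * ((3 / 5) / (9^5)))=0.00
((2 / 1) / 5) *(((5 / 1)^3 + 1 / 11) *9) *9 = 222912 / 55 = 4052.95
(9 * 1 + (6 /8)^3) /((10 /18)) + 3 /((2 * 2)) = 5667 /320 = 17.71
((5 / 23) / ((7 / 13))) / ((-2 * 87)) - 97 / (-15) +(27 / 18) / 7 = 467738 / 70035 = 6.68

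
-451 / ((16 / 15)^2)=-101475 / 256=-396.39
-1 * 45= -45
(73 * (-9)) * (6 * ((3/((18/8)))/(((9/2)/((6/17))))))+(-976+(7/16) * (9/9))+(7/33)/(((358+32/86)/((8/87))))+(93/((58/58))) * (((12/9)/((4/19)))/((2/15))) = 3029.70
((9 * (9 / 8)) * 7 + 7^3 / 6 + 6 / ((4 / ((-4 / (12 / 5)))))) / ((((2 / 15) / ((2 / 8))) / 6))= 45195 / 32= 1412.34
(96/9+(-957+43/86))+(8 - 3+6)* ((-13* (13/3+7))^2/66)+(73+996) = 202015/54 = 3741.02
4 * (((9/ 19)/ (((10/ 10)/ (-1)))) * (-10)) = 360/ 19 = 18.95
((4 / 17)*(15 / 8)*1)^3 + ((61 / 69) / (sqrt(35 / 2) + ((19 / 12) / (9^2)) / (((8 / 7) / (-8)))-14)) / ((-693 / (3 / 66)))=533628*sqrt(70) / 3356213193641 + 1618258933182321 / 18844657623266552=0.09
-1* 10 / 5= -2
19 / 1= 19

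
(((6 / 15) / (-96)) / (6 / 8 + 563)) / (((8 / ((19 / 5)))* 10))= -19 / 54120000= -0.00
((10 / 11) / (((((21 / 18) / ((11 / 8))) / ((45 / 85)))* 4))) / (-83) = -135 / 79016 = -0.00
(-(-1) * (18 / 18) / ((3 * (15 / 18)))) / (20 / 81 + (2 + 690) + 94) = 81 / 159215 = 0.00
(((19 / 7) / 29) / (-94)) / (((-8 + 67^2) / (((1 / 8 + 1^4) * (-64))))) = 684 / 42753221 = 0.00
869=869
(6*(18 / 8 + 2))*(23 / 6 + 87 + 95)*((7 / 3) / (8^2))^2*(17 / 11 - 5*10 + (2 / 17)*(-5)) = -55673065 / 180224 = -308.91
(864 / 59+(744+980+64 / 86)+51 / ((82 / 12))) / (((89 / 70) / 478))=6079757954200 / 9257513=656737.72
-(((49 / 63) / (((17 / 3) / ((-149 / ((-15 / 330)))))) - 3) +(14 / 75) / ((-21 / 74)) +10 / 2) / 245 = -1726084 / 937125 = -1.84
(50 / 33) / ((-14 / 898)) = -22450 / 231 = -97.19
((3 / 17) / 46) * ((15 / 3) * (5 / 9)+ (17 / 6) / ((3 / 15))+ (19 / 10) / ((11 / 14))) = 19169 / 258060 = 0.07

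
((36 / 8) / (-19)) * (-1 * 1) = 9 / 38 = 0.24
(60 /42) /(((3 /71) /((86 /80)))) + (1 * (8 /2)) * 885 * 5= 1489853 /84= 17736.35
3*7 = 21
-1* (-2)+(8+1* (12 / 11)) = 122 / 11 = 11.09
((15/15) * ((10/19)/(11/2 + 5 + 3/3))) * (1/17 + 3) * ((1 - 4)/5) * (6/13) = -288/7429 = -0.04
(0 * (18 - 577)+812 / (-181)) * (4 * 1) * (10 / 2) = -16240 / 181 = -89.72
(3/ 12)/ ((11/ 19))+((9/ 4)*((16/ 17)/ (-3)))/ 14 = 1997/ 5236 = 0.38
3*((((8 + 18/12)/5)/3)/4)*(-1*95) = -361/8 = -45.12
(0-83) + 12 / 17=-1399 / 17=-82.29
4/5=0.80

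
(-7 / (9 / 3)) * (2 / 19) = -14 / 57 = -0.25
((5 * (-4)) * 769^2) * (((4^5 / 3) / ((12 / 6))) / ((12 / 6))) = -3027768320 / 3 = -1009256106.67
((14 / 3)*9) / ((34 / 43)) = 903 / 17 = 53.12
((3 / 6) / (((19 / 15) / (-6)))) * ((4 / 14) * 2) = -180 / 133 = -1.35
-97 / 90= -1.08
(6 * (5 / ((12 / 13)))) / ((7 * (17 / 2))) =65 / 119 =0.55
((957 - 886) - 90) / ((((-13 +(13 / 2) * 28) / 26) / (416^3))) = -210436096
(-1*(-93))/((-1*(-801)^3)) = 31/171307467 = 0.00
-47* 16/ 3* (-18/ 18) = 250.67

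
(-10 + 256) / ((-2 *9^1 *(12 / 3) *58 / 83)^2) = 282449 / 2906496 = 0.10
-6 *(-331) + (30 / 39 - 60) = 25048 / 13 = 1926.77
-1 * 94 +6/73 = -6856/73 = -93.92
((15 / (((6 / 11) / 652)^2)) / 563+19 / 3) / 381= 64307677 / 643509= 99.93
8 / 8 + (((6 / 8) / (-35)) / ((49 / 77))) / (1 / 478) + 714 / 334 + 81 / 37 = -32605423 / 3027710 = -10.77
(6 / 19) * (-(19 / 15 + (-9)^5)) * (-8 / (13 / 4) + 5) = 4496712 / 95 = 47333.81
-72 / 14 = -36 / 7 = -5.14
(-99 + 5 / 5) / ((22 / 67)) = -298.45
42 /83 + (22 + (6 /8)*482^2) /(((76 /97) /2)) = 1403009111 /3154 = 444834.85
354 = 354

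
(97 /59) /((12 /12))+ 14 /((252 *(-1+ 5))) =1.66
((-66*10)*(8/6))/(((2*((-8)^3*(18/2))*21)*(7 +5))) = 55/145152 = 0.00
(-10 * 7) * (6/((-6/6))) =420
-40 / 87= -0.46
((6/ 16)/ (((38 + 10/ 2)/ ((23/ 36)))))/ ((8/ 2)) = 23/ 16512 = 0.00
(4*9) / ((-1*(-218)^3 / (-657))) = -5913 / 2590058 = -0.00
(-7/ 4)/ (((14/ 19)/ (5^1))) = -95/ 8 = -11.88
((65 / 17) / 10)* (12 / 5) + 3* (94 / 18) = 16.58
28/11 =2.55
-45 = -45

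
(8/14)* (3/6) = 2/7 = 0.29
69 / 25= 2.76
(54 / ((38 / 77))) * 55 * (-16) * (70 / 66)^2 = -2058000 / 19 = -108315.79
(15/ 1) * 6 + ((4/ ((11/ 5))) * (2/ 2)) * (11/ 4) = 95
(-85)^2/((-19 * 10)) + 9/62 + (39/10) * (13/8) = -1486337/47120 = -31.54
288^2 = 82944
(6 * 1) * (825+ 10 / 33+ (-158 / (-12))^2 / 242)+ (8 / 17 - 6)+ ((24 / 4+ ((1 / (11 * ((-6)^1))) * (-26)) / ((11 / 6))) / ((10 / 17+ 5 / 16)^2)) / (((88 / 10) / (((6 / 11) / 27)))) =532528144031447 / 107568305460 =4950.60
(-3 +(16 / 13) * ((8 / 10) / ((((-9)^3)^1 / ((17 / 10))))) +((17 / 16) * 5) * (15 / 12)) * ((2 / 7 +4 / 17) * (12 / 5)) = 1710229979 / 375921000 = 4.55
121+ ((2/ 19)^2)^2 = 15768857/ 130321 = 121.00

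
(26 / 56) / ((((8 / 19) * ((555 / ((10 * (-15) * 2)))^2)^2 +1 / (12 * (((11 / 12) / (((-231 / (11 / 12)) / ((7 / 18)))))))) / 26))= -353210000 / 1579369603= -0.22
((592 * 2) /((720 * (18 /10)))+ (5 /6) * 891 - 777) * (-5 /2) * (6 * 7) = 190435 /54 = 3526.57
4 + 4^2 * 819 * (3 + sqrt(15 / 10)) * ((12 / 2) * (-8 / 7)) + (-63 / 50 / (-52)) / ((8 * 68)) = -381271321537 / 1414400 - 44928 * sqrt(6) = -379614.68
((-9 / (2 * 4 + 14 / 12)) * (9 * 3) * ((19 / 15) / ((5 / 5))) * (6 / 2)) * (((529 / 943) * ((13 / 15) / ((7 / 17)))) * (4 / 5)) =-95.15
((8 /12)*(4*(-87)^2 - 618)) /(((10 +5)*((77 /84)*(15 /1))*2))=39544 /825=47.93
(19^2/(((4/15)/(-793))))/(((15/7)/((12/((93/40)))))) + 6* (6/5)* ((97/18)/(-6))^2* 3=-2585674.19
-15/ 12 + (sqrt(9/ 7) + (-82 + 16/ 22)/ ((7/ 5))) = -18265/ 308 + 3*sqrt(7)/ 7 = -58.17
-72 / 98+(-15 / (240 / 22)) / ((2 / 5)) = -3271 / 784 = -4.17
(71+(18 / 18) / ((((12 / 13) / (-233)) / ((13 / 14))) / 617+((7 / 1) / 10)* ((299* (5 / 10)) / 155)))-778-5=-36130018064044 / 50850188837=-710.52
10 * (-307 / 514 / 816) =-1535 / 209712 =-0.01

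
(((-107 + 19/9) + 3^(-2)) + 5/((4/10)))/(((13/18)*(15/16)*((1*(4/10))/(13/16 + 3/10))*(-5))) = 75.81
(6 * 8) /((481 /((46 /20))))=552 /2405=0.23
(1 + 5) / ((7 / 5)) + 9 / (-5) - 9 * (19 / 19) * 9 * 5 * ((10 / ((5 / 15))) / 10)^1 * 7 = -8502.51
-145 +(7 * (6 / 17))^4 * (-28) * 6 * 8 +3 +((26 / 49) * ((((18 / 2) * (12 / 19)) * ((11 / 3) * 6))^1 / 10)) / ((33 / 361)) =-1026039617006 / 20462645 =-50142.08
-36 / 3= -12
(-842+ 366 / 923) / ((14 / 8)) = -3107200 / 6461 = -480.92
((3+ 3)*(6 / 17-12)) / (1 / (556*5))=-3302640 / 17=-194272.94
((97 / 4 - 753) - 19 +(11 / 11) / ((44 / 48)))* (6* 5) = -492795 / 22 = -22399.77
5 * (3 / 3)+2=7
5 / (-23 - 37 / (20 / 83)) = -100 / 3531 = -0.03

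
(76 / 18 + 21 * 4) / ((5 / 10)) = 1588 / 9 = 176.44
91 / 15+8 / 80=37 / 6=6.17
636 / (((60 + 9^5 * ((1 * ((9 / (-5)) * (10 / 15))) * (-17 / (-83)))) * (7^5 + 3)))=-4399 / 1680467123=-0.00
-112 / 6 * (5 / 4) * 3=-70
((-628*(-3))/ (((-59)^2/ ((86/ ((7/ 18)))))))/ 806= 1458216/ 9819901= 0.15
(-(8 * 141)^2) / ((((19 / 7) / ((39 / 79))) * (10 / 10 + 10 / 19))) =-151619.74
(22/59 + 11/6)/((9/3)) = 781/1062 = 0.74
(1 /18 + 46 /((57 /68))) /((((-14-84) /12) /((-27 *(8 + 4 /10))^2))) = -164348676 /475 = -345997.21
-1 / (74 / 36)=-18 / 37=-0.49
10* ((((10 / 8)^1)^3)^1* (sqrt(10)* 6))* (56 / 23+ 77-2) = 28695.74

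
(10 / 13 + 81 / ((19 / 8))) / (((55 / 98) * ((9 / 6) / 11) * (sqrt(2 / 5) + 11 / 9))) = 55715352 / 109421 -45585288 * sqrt(10) / 547105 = 245.70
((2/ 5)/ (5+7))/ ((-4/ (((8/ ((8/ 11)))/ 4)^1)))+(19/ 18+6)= 10127/ 1440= 7.03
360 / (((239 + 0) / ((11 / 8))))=495 / 239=2.07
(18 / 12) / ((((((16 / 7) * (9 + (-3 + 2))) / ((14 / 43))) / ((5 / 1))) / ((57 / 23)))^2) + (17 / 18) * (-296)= -279.48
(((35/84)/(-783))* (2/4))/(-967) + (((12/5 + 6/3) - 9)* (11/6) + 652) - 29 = 55839109453/90859320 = 614.57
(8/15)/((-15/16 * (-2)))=0.28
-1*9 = -9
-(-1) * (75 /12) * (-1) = -25 /4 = -6.25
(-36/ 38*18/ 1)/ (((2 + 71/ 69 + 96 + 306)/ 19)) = -22356/ 27947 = -0.80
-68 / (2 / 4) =-136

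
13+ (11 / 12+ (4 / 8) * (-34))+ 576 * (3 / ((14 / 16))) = 165629 / 84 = 1971.77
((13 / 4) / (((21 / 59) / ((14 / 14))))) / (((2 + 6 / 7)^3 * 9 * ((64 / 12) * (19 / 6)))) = 37583 / 14592000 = 0.00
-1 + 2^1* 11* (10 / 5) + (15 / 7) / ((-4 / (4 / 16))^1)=4801 / 112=42.87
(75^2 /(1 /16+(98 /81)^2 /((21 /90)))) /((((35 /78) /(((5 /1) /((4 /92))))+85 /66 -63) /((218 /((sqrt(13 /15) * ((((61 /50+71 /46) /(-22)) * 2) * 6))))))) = 274655834046000 * sqrt(195) /1716016392433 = 2235.04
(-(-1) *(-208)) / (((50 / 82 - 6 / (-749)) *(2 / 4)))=-12774944 / 18971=-673.39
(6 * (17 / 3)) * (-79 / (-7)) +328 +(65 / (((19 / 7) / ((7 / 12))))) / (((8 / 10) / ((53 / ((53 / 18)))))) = 1091689 / 1064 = 1026.02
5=5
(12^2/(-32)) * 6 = -27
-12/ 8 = -1.50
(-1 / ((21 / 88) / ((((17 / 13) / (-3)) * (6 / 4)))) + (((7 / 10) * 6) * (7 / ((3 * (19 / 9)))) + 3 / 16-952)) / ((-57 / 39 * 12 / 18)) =391900867 / 404320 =969.28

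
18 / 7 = 2.57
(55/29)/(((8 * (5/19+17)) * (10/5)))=1045/152192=0.01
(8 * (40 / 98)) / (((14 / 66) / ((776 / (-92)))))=-1024320 / 7889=-129.84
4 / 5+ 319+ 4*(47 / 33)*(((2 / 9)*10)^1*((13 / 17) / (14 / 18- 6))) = 891839 / 2805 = 317.95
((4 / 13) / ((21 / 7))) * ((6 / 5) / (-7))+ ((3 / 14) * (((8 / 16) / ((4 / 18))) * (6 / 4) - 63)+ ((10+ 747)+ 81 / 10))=1095357 / 1456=752.31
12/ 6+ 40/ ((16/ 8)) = 22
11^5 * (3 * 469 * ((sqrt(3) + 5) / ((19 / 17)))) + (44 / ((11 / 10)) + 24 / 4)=3852178869 * sqrt(3) / 19 + 19260895219 / 19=1364898144.21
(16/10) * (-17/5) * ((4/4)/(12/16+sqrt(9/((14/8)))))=3808/4275 - 4352 * sqrt(7)/4275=-1.80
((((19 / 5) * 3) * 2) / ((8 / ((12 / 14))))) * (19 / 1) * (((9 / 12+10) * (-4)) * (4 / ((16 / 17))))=-2375019 / 280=-8482.21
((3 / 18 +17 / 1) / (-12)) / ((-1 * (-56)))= -103 / 4032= -0.03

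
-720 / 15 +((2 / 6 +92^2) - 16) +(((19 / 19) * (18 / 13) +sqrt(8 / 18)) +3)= 109270 / 13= 8405.38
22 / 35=0.63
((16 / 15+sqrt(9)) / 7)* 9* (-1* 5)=-183 / 7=-26.14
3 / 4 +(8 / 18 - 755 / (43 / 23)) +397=-8735 / 1548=-5.64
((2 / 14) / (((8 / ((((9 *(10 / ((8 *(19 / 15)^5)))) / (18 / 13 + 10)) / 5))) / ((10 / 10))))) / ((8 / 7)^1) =88846875 / 93814438912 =0.00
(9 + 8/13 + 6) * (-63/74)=-13.29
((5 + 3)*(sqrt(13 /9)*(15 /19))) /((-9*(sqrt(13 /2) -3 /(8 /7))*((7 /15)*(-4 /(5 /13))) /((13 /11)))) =-80*sqrt(13) /209 -4160*sqrt(2) /4389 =-2.72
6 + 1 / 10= 61 / 10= 6.10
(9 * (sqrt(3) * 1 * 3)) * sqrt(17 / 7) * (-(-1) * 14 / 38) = 26.85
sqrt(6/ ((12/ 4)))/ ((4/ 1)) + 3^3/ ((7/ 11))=sqrt(2)/ 4 + 297/ 7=42.78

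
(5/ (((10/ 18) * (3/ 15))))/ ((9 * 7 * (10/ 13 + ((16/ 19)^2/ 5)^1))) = 117325/ 149646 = 0.78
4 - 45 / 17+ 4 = 91 / 17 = 5.35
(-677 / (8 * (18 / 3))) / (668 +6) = -677 / 32352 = -0.02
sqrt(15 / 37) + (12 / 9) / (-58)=-2 / 87 + sqrt(555) / 37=0.61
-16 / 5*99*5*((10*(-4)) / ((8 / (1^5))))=7920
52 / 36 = 13 / 9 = 1.44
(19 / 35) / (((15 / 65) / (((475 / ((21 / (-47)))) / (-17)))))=1102855 / 7497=147.11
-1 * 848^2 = -719104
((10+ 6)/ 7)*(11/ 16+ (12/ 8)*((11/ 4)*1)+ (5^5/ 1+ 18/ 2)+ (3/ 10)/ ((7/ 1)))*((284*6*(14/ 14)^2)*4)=11980885344/ 245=48901572.83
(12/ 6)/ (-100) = -1/ 50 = -0.02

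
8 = 8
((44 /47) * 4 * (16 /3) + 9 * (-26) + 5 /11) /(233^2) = -331253 /84202239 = -0.00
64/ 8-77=-69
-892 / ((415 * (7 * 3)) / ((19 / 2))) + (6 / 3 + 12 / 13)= 221008 / 113295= 1.95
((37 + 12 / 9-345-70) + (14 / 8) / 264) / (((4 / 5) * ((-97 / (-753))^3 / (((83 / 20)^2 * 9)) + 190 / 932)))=-817771089646288473291 / 354110872159054912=-2309.36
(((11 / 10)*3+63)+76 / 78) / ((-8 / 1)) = -26237 / 3120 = -8.41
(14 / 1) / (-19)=-14 / 19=-0.74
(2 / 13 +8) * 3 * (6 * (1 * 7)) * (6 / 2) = 40068 / 13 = 3082.15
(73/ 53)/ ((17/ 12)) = 876/ 901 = 0.97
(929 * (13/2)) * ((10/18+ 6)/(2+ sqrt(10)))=-712543/54+ 712543 * sqrt(10)/108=7668.27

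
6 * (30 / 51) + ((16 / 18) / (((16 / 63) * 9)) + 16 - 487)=-142927 / 306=-467.08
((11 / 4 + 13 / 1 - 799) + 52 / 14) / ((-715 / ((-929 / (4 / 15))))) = -4679373 / 1232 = -3798.19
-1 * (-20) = 20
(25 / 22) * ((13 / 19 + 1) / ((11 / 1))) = 400 / 2299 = 0.17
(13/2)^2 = 169/4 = 42.25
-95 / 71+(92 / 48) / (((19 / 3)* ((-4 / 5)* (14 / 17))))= -543125 / 302176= -1.80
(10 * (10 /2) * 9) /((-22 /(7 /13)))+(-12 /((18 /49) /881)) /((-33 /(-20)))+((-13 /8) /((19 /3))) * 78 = -155370337 /8892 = -17473.05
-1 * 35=-35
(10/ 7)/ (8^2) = 5/ 224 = 0.02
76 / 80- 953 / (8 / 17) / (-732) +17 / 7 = 1259507 / 204960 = 6.15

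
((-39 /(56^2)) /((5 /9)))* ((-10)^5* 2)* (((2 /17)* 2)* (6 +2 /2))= 877500 /119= 7373.95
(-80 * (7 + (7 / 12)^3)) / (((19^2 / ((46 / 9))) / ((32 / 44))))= -5721940 / 964953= -5.93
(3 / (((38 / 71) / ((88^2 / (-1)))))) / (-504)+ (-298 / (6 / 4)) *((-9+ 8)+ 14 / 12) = 63458 / 1197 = 53.01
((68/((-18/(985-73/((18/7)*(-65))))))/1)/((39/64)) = -1254421568/205335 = -6109.15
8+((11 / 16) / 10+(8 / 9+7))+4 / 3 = 24899 / 1440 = 17.29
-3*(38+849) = -2661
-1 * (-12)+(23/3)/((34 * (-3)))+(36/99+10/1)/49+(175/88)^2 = 934192265/58056768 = 16.09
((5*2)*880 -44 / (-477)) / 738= 11.92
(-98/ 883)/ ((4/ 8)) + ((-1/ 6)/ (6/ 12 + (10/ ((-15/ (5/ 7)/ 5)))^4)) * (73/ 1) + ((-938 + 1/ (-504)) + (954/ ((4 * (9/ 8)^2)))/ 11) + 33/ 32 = -1044738236558879/ 1135049368992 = -920.43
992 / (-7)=-992 / 7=-141.71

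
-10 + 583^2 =339879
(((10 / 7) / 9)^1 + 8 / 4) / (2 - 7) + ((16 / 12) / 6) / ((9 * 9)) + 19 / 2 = 9.07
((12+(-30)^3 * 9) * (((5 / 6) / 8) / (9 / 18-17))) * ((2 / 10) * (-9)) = -60747 / 22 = -2761.23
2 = 2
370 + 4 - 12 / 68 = 6355 / 17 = 373.82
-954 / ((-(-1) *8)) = -119.25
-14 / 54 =-7 / 27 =-0.26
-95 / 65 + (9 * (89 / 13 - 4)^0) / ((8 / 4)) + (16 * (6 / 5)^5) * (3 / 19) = 14395073 / 1543750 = 9.32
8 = 8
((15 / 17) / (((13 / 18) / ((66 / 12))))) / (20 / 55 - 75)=-16335 / 181441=-0.09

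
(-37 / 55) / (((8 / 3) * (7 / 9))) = -999 / 3080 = -0.32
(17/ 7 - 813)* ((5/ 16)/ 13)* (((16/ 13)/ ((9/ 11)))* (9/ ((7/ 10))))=-3120700/ 8281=-376.85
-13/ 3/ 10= -13/ 30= -0.43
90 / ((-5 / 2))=-36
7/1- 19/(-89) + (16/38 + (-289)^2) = 141246921/1691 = 83528.63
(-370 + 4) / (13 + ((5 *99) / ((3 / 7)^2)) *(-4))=122 / 3589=0.03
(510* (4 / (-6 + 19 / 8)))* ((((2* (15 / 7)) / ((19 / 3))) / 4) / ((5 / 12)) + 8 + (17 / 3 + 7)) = -45739520 / 3857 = -11858.83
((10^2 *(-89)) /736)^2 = 4950625 /33856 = 146.23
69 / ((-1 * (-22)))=69 / 22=3.14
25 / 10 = 5 / 2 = 2.50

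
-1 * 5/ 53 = -5/ 53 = -0.09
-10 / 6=-5 / 3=-1.67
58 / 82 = 29 / 41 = 0.71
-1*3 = -3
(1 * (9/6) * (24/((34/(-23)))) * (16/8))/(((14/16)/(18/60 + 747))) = -24750576/595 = -41597.61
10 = 10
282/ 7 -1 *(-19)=415/ 7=59.29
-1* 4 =-4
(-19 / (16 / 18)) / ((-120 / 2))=57 / 160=0.36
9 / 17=0.53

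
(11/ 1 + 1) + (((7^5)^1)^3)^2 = 22539340290692258087863261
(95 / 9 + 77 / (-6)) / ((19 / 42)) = -287 / 57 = -5.04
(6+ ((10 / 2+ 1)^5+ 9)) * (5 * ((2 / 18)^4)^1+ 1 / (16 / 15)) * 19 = 4860038785 / 34992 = 138890.00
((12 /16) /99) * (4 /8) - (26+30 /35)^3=-1754193065 /90552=-19372.22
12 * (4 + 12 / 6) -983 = -911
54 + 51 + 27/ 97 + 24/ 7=73812/ 679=108.71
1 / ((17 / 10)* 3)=10 / 51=0.20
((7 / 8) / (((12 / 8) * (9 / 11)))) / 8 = 77 / 864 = 0.09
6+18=24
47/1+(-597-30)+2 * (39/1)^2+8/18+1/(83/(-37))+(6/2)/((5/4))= 9204529/3735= 2464.40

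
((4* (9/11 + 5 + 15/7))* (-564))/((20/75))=-67350.39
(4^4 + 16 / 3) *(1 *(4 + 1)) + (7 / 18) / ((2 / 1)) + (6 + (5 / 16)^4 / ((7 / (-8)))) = 677556743 / 516096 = 1312.85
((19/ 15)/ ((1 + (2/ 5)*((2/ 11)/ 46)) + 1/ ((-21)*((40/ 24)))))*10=168245/ 12924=13.02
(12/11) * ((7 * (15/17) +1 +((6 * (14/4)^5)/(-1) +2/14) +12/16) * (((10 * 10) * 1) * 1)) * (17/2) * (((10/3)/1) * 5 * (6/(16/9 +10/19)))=-1918855659375/15169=-126498494.26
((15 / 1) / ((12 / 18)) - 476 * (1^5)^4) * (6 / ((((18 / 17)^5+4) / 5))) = -19317154485 / 7568996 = -2552.14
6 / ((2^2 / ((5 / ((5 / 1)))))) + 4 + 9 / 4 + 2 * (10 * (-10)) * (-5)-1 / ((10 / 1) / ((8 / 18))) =181387 / 180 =1007.71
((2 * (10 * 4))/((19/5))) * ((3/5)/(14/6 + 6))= 1.52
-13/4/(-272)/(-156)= -1/13056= -0.00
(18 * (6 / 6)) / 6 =3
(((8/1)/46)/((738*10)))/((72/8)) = 1/381915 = 0.00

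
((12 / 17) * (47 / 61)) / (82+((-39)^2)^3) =564 / 3648937365191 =0.00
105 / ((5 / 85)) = 1785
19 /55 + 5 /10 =0.85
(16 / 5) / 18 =0.18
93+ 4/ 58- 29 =1858/ 29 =64.07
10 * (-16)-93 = -253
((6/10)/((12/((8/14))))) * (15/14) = 3/98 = 0.03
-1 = -1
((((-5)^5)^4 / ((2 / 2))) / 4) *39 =3719329833984375 / 4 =929832458496093.75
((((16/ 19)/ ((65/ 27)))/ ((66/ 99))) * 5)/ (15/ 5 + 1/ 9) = 1458/ 1729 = 0.84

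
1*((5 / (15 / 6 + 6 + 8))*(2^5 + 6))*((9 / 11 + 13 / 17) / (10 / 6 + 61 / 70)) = 7.18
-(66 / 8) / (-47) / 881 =33 / 165628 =0.00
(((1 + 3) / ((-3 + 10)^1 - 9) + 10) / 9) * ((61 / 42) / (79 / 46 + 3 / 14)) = 0.67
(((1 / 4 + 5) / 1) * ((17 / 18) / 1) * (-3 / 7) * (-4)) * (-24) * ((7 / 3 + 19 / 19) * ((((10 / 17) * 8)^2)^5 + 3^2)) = -429497455357804161640 / 118587876497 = -3621765293.76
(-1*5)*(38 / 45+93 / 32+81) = -122041 / 288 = -423.75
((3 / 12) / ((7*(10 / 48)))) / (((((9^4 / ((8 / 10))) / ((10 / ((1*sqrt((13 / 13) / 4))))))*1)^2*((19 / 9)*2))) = 256 / 1060224795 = 0.00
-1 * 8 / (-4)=2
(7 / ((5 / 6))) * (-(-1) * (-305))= -2562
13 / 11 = 1.18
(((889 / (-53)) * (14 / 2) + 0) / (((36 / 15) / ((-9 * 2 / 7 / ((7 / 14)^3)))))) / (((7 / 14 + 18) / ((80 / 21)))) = 406400 / 1961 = 207.24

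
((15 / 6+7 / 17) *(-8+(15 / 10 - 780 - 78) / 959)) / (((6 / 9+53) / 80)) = -101318580 / 2624783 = -38.60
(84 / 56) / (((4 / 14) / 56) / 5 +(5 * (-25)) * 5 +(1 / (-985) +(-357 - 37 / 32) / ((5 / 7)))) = -2316720 / 1739731223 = -0.00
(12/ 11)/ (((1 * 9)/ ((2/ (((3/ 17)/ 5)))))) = 680/ 99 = 6.87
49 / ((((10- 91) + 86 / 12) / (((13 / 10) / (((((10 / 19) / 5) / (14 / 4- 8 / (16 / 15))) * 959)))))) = 10374 / 303455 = 0.03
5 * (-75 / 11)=-375 / 11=-34.09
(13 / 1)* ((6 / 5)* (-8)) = -624 / 5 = -124.80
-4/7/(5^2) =-4/175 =-0.02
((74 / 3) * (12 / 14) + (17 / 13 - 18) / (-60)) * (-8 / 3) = -233918 / 4095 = -57.12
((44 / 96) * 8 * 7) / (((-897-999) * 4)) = -77 / 22752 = -0.00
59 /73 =0.81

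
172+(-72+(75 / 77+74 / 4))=18399 / 154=119.47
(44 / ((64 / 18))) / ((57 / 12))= 99 / 38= 2.61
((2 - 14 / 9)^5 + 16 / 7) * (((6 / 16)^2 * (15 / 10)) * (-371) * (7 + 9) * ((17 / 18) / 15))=-53606797 / 295245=-181.57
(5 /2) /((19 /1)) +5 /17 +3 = 2213 /646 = 3.43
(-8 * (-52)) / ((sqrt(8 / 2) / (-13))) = -2704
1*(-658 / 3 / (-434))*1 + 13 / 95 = 5674 / 8835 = 0.64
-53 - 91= -144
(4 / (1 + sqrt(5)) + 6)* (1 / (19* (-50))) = -1 / 190-sqrt(5) / 950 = -0.01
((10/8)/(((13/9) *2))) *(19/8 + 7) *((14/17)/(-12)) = -7875/28288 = -0.28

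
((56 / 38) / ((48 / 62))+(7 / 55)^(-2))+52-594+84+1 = -2197319 / 5586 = -393.36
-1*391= -391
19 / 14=1.36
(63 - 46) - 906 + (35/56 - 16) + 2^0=-7227/8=-903.38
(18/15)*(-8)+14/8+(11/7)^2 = -5273/980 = -5.38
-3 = -3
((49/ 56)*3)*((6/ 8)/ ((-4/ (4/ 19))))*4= -63/ 152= -0.41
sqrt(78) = 8.83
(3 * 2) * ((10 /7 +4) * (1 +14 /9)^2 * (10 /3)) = 709.07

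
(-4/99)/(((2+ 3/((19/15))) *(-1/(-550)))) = -3800/747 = -5.09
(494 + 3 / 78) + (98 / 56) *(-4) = 12663 / 26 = 487.04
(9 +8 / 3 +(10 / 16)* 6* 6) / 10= 3.42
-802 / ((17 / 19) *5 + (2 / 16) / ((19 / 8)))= -7619 / 43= -177.19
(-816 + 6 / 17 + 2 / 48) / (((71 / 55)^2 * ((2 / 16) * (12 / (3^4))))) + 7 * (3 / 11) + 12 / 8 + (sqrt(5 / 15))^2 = -298923857657 / 11312004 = -26425.37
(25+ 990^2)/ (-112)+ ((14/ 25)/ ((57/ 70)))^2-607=-85128350933/ 9097200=-9357.64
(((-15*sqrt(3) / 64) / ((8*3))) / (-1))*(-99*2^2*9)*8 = -4455*sqrt(3) / 16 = -482.27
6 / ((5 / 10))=12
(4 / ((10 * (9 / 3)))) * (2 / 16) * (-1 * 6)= -1 / 10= -0.10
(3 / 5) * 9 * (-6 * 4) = -648 / 5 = -129.60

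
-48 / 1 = -48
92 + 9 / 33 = 1015 / 11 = 92.27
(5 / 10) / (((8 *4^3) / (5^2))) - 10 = -10215 / 1024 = -9.98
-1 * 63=-63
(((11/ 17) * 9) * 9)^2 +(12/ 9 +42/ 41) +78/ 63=228142095/ 82943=2750.59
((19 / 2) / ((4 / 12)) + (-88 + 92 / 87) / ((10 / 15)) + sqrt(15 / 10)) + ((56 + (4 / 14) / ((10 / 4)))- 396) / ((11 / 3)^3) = -293993071 / 2701930 + sqrt(6) / 2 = -107.58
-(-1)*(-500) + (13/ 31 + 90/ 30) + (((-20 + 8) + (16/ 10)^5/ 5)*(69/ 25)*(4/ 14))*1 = -42754912246/ 84765625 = -504.39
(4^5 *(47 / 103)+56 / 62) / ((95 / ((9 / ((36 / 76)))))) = 93.63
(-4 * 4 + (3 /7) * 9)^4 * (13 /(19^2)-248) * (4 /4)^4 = -4672738946875 /866761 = -5391035.07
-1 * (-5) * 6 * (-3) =-90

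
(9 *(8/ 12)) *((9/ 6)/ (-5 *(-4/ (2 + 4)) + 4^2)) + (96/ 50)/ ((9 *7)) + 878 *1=26750203/ 30450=878.50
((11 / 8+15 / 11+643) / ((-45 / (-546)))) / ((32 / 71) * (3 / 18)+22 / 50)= 141210125 / 9284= 15210.05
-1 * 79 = -79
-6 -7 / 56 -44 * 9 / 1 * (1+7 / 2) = -14305 / 8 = -1788.12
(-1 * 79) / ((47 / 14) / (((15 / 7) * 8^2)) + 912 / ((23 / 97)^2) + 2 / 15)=-26746240 / 5491898549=-0.00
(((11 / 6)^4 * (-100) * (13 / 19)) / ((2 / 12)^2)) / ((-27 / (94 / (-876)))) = -223641275 / 2022246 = -110.59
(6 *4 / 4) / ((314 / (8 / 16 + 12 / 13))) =111 / 4082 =0.03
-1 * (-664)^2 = -440896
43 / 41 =1.05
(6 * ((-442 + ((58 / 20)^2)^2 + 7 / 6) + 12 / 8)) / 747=-11058157 / 3735000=-2.96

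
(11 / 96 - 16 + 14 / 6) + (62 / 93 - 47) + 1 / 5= -28649 / 480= -59.69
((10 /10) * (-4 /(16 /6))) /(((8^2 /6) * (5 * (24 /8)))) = -3 /320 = -0.01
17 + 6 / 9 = 53 / 3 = 17.67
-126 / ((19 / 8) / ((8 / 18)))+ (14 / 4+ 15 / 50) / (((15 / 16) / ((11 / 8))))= -25658 / 1425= -18.01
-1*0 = 0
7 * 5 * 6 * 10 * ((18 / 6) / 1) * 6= 37800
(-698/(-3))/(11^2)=1.92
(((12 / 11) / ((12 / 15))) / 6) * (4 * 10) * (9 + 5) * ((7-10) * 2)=-8400 / 11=-763.64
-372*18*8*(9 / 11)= -43828.36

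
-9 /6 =-1.50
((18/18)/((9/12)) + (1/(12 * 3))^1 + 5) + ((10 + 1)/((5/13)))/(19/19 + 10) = 1613/180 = 8.96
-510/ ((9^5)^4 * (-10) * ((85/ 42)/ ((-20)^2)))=1120/ 1350851717672992089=0.00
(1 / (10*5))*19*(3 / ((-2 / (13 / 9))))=-247 / 300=-0.82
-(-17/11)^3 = 4913/1331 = 3.69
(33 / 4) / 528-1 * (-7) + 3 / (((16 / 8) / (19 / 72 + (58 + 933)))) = 286831 / 192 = 1493.91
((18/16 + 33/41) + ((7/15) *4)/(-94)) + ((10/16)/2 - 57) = -25333489/462480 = -54.78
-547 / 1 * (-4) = 2188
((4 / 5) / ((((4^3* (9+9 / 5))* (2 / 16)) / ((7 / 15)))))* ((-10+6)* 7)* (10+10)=-196 / 81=-2.42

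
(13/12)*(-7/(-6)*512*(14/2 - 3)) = 23296/9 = 2588.44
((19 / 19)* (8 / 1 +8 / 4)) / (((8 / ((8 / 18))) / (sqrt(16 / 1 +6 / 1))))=5* sqrt(22) / 9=2.61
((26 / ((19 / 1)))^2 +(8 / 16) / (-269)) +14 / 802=147053653 / 77881418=1.89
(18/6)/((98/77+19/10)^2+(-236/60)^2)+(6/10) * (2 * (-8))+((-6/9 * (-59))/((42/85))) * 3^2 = 68810915107/97335455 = 706.95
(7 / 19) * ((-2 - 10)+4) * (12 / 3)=-224 / 19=-11.79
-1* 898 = -898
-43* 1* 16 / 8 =-86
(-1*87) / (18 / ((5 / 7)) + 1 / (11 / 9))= -1595 / 477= -3.34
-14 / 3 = -4.67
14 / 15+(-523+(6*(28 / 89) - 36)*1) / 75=-14451 / 2225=-6.49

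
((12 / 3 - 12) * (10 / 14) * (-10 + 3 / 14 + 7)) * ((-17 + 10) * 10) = -7800 / 7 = -1114.29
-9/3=-3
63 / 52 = 1.21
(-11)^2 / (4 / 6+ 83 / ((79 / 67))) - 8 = -9641 / 1531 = -6.30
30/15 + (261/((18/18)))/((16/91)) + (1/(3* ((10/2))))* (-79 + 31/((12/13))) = 213611/144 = 1483.41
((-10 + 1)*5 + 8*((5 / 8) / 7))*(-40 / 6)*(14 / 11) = 375.76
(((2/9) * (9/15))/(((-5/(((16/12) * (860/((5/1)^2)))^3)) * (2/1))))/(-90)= 162830336/11390625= 14.30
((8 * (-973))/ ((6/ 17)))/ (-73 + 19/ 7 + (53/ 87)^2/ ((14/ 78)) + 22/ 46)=4479335882/ 13758053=325.58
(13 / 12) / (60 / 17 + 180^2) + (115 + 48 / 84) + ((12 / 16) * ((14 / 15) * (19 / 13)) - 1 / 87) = 2033748600907 / 17444634480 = 116.58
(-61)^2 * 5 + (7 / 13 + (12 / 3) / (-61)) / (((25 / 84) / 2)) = 14756285 / 793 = 18608.18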